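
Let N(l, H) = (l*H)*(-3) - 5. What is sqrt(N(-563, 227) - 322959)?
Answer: sqrt(60439) ≈ 245.84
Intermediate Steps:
N(l, H) = -5 - 3*H*l (N(l, H) = (H*l)*(-3) - 5 = -3*H*l - 5 = -5 - 3*H*l)
sqrt(N(-563, 227) - 322959) = sqrt((-5 - 3*227*(-563)) - 322959) = sqrt((-5 + 383403) - 322959) = sqrt(383398 - 322959) = sqrt(60439)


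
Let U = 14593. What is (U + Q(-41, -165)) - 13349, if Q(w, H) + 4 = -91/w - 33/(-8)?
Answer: 408801/328 ≈ 1246.3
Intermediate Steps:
Q(w, H) = ⅛ - 91/w (Q(w, H) = -4 + (-91/w - 33/(-8)) = -4 + (-91/w - 33*(-⅛)) = -4 + (-91/w + 33/8) = -4 + (33/8 - 91/w) = ⅛ - 91/w)
(U + Q(-41, -165)) - 13349 = (14593 + (⅛)*(-728 - 41)/(-41)) - 13349 = (14593 + (⅛)*(-1/41)*(-769)) - 13349 = (14593 + 769/328) - 13349 = 4787273/328 - 13349 = 408801/328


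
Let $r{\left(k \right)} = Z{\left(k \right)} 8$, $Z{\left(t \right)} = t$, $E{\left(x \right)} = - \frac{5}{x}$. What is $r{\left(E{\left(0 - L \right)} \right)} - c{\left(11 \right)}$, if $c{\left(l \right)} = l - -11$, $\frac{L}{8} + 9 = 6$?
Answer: $- \frac{71}{3} \approx -23.667$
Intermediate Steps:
$L = -24$ ($L = -72 + 8 \cdot 6 = -72 + 48 = -24$)
$r{\left(k \right)} = 8 k$ ($r{\left(k \right)} = k 8 = 8 k$)
$c{\left(l \right)} = 11 + l$ ($c{\left(l \right)} = l + 11 = 11 + l$)
$r{\left(E{\left(0 - L \right)} \right)} - c{\left(11 \right)} = 8 \left(- \frac{5}{0 - -24}\right) - \left(11 + 11\right) = 8 \left(- \frac{5}{0 + 24}\right) - 22 = 8 \left(- \frac{5}{24}\right) - 22 = - \frac{5}{3} - 22 = - \frac{71}{3}$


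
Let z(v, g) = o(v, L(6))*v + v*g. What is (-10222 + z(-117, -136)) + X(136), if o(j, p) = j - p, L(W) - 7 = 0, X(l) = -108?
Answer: 20090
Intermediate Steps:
L(W) = 7 (L(W) = 7 + 0 = 7)
z(v, g) = g*v + v*(-7 + v) (z(v, g) = (v - 1*7)*v + v*g = (v - 7)*v + g*v = (-7 + v)*v + g*v = v*(-7 + v) + g*v = g*v + v*(-7 + v))
(-10222 + z(-117, -136)) + X(136) = (-10222 - 117*(-7 - 136 - 117)) - 108 = (-10222 - 117*(-260)) - 108 = (-10222 + 30420) - 108 = 20198 - 108 = 20090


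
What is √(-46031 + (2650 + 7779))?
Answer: I*√35602 ≈ 188.68*I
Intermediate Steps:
√(-46031 + (2650 + 7779)) = √(-46031 + 10429) = √(-35602) = I*√35602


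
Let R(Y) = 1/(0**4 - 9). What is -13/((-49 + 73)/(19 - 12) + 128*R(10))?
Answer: 819/680 ≈ 1.2044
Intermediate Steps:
R(Y) = -1/9 (R(Y) = 1/(0 - 9) = 1/(-9) = -1/9)
-13/((-49 + 73)/(19 - 12) + 128*R(10)) = -13/((-49 + 73)/(19 - 12) + 128*(-1/9)) = -13/(24/7 - 128/9) = -13/(-680/63) = -13*(-63/680) = 819/680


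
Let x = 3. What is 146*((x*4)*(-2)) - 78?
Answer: -3582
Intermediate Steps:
146*((x*4)*(-2)) - 78 = 146*((3*4)*(-2)) - 78 = 146*(12*(-2)) - 78 = 146*(-24) - 78 = -3504 - 78 = -3582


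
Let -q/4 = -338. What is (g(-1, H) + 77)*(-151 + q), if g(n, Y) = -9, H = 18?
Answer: 81668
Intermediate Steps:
q = 1352 (q = -4*(-338) = 1352)
(g(-1, H) + 77)*(-151 + q) = (-9 + 77)*(-151 + 1352) = 68*1201 = 81668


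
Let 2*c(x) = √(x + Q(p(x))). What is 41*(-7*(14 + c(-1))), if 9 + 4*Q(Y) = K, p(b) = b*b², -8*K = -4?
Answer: -4018 - 1435*I*√2/8 ≈ -4018.0 - 253.67*I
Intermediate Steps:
K = ½ (K = -⅛*(-4) = ½ ≈ 0.50000)
p(b) = b³
Q(Y) = -17/8 (Q(Y) = -9/4 + (¼)*(½) = -9/4 + ⅛ = -17/8)
c(x) = √(-17/8 + x)/2 (c(x) = √(x - 17/8)/2 = √(-17/8 + x)/2)
41*(-7*(14 + c(-1))) = 41*(-7*(14 + √(-34 + 16*(-1))/8)) = 41*(-7*(14 + √(-34 - 16)/8)) = 41*(-7*(14 + √(-50)/8)) = 41*(-7*(14 + (5*I*√2)/8)) = 41*(-7*(14 + 5*I*√2/8)) = 41*(-98 - 35*I*√2/8) = -4018 - 1435*I*√2/8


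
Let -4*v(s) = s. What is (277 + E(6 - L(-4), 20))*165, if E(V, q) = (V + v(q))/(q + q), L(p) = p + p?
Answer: 365937/8 ≈ 45742.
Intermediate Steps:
L(p) = 2*p
v(s) = -s/4
E(V, q) = (V - q/4)/(2*q) (E(V, q) = (V - q/4)/(q + q) = (V - q/4)/((2*q)) = (V - q/4)*(1/(2*q)) = (V - q/4)/(2*q))
(277 + E(6 - L(-4), 20))*165 = (277 + (⅛)*(-1*20 + 4*(6 - 2*(-4)))/20)*165 = (277 + (⅛)*(1/20)*(-20 + 4*(6 - 1*(-8))))*165 = (277 + (⅛)*(1/20)*(-20 + 4*(6 + 8)))*165 = (277 + (⅛)*(1/20)*(-20 + 4*14))*165 = (277 + (⅛)*(1/20)*(-20 + 56))*165 = (277 + (⅛)*(1/20)*36)*165 = (277 + 9/40)*165 = (11089/40)*165 = 365937/8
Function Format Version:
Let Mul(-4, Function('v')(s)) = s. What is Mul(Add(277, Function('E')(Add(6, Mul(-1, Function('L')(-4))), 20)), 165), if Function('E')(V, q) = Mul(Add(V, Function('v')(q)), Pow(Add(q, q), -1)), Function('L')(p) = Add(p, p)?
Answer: Rational(365937, 8) ≈ 45742.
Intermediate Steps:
Function('L')(p) = Mul(2, p)
Function('v')(s) = Mul(Rational(-1, 4), s)
Function('E')(V, q) = Mul(Rational(1, 2), Pow(q, -1), Add(V, Mul(Rational(-1, 4), q))) (Function('E')(V, q) = Mul(Add(V, Mul(Rational(-1, 4), q)), Pow(Add(q, q), -1)) = Mul(Add(V, Mul(Rational(-1, 4), q)), Pow(Mul(2, q), -1)) = Mul(Add(V, Mul(Rational(-1, 4), q)), Mul(Rational(1, 2), Pow(q, -1))) = Mul(Rational(1, 2), Pow(q, -1), Add(V, Mul(Rational(-1, 4), q))))
Mul(Add(277, Function('E')(Add(6, Mul(-1, Function('L')(-4))), 20)), 165) = Mul(Add(277, Mul(Rational(1, 8), Pow(20, -1), Add(Mul(-1, 20), Mul(4, Add(6, Mul(-1, Mul(2, -4))))))), 165) = Mul(Add(277, Mul(Rational(1, 8), Rational(1, 20), Add(-20, Mul(4, Add(6, Mul(-1, -8)))))), 165) = Mul(Add(277, Mul(Rational(1, 8), Rational(1, 20), Add(-20, Mul(4, Add(6, 8))))), 165) = Mul(Add(277, Mul(Rational(1, 8), Rational(1, 20), Add(-20, Mul(4, 14)))), 165) = Mul(Add(277, Mul(Rational(1, 8), Rational(1, 20), Add(-20, 56))), 165) = Mul(Add(277, Mul(Rational(1, 8), Rational(1, 20), 36)), 165) = Mul(Add(277, Rational(9, 40)), 165) = Mul(Rational(11089, 40), 165) = Rational(365937, 8)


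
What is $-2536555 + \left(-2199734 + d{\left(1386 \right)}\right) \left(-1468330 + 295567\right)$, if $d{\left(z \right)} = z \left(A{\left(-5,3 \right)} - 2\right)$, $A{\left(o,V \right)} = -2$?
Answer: $2586265906559$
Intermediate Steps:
$d{\left(z \right)} = - 4 z$ ($d{\left(z \right)} = z \left(-2 - 2\right) = z \left(-4\right) = - 4 z$)
$-2536555 + \left(-2199734 + d{\left(1386 \right)}\right) \left(-1468330 + 295567\right) = -2536555 + \left(-2199734 - 5544\right) \left(-1468330 + 295567\right) = -2536555 + \left(-2199734 - 5544\right) \left(-1172763\right) = -2536555 - -2586268443114 = -2536555 + 2586268443114 = 2586265906559$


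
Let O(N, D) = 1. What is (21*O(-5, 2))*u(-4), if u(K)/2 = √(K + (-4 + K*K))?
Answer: 84*√2 ≈ 118.79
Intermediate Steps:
u(K) = 2*√(-4 + K + K²) (u(K) = 2*√(K + (-4 + K*K)) = 2*√(K + (-4 + K²)) = 2*√(-4 + K + K²))
(21*O(-5, 2))*u(-4) = (21*1)*(2*√(-4 - 4 + (-4)²)) = 21*(2*√(-4 - 4 + 16)) = 21*(2*√8) = 21*(2*(2*√2)) = 21*(4*√2) = 84*√2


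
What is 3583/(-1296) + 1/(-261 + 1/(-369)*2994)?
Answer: -86097182987/31142031120 ≈ -2.7647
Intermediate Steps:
3583/(-1296) + 1/(-261 + 1/(-369)*2994) = 3583*(-1/1296) + (1/2994)/(-261 - 1/369) = -3583/1296 + (1/2994)/(-96310/369) = -3583/1296 - 369/96310*1/2994 = -3583/1296 - 123/96117380 = -86097182987/31142031120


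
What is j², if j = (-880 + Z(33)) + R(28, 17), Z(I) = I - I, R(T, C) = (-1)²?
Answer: 772641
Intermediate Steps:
R(T, C) = 1
Z(I) = 0
j = -879 (j = (-880 + 0) + 1 = -880 + 1 = -879)
j² = (-879)² = 772641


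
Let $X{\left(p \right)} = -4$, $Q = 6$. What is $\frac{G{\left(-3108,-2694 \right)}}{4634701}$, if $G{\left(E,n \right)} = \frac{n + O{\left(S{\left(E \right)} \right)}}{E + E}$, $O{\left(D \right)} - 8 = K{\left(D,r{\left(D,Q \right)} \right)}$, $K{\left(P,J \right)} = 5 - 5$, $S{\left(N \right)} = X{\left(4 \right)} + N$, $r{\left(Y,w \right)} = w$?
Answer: $\frac{1343}{14404650708} \approx 9.3234 \cdot 10^{-8}$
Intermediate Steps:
$S{\left(N \right)} = -4 + N$
$K{\left(P,J \right)} = 0$ ($K{\left(P,J \right)} = 5 - 5 = 0$)
$O{\left(D \right)} = 8$ ($O{\left(D \right)} = 8 + 0 = 8$)
$G{\left(E,n \right)} = \frac{8 + n}{2 E}$ ($G{\left(E,n \right)} = \frac{n + 8}{E + E} = \frac{8 + n}{2 E}$)
$\frac{G{\left(-3108,-2694 \right)}}{4634701} = \frac{\frac{1}{2} \frac{1}{-3108} \left(8 - 2694\right)}{4634701} = \frac{1}{2} \left(- \frac{1}{3108}\right) \left(-2686\right) \frac{1}{4634701} = \frac{1343}{3108} \cdot \frac{1}{4634701} = \frac{1343}{14404650708}$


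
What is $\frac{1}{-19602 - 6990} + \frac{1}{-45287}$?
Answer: $- \frac{71879}{1204271904} \approx -5.9687 \cdot 10^{-5}$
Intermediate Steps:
$\frac{1}{-19602 - 6990} + \frac{1}{-45287} = \frac{1}{-26592} - \frac{1}{45287} = - \frac{1}{26592} - \frac{1}{45287} = - \frac{71879}{1204271904}$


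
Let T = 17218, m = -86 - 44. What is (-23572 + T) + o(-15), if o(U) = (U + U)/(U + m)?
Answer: -184260/29 ≈ -6353.8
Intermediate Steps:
m = -130
o(U) = 2*U/(-130 + U) (o(U) = (U + U)/(U - 130) = (2*U)/(-130 + U) = 2*U/(-130 + U))
(-23572 + T) + o(-15) = (-23572 + 17218) + 2*(-15)/(-130 - 15) = -6354 + 2*(-15)/(-145) = -6354 + 2*(-15)*(-1/145) = -6354 + 6/29 = -184260/29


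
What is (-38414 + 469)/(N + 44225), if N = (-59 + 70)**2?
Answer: -37945/44346 ≈ -0.85566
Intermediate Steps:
N = 121 (N = 11**2 = 121)
(-38414 + 469)/(N + 44225) = (-38414 + 469)/(121 + 44225) = -37945/44346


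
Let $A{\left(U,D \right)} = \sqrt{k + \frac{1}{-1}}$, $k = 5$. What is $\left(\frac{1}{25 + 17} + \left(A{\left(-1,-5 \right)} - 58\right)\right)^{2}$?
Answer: $\frac{5527201}{1764} \approx 3133.3$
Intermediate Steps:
$A{\left(U,D \right)} = 2$ ($A{\left(U,D \right)} = \sqrt{5 + \frac{1}{-1}} = \sqrt{5 - 1} = \sqrt{4} = 2$)
$\left(\frac{1}{25 + 17} + \left(A{\left(-1,-5 \right)} - 58\right)\right)^{2} = \left(\frac{1}{25 + 17} + \left(2 - 58\right)\right)^{2} = \left(\frac{1}{42} + \left(2 - 58\right)\right)^{2} = \left(\frac{1}{42} - 56\right)^{2} = \left(- \frac{2351}{42}\right)^{2} = \frac{5527201}{1764}$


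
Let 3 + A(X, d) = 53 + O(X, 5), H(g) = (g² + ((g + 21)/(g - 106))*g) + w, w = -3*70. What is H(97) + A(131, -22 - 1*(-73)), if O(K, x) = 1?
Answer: 71804/9 ≈ 7978.2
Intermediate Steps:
w = -210
H(g) = -210 + g² + g*(21 + g)/(-106 + g) (H(g) = (g² + ((g + 21)/(g - 106))*g) - 210 = (g² + ((21 + g)/(-106 + g))*g) - 210 = (g² + g*(21 + g)/(-106 + g)) - 210 = -210 + g² + g*(21 + g)/(-106 + g))
A(X, d) = 51 (A(X, d) = -3 + (53 + 1) = -3 + 54 = 51)
H(97) + A(131, -22 - 1*(-73)) = (22260 + 97³ - 189*97 - 105*97²)/(-106 + 97) + 51 = (22260 + 912673 - 18333 - 105*9409)/(-9) + 51 = -(22260 + 912673 - 18333 - 987945)/9 + 51 = -⅑*(-71345) + 51 = 71345/9 + 51 = 71804/9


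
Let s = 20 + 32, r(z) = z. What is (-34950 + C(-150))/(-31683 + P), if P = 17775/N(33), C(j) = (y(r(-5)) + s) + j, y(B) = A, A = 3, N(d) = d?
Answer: 385495/342588 ≈ 1.1252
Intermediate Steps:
s = 52
y(B) = 3
C(j) = 55 + j (C(j) = (3 + 52) + j = 55 + j)
P = 5925/11 (P = 17775/33 = 17775*(1/33) = 5925/11 ≈ 538.64)
(-34950 + C(-150))/(-31683 + P) = (-34950 + (55 - 150))/(-31683 + 5925/11) = (-34950 - 95)/(-342588/11) = -35045*(-11/342588) = 385495/342588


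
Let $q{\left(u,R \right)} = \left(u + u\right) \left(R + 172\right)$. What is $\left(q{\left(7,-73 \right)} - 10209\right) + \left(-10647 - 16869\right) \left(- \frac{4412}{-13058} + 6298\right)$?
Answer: $- \frac{1131566374935}{6529} \approx -1.7331 \cdot 10^{8}$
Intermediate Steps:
$q{\left(u,R \right)} = 2 u \left(172 + R\right)$
$\left(q{\left(7,-73 \right)} - 10209\right) + \left(-10647 - 16869\right) \left(- \frac{4412}{-13058} + 6298\right) = \left(2 \cdot 7 \left(172 - 73\right) - 10209\right) + \left(-10647 - 16869\right) \left(- \frac{4412}{-13058} + 6298\right) = \left(2 \cdot 7 \cdot 99 - 10209\right) - 27516 \left(\left(-4412\right) \left(- \frac{1}{13058}\right) + 6298\right) = \left(1386 - 10209\right) - 27516 \left(\frac{2206}{6529} + 6298\right) = -8823 - \frac{1131508769568}{6529} = - \frac{1131566374935}{6529}$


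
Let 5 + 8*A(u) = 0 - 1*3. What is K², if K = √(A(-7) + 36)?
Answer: 35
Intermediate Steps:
A(u) = -1 (A(u) = -5/8 + (0 - 1*3)/8 = -5/8 + (0 - 3)/8 = -5/8 + (⅛)*(-3) = -5/8 - 3/8 = -1)
K = √35 (K = √(-1 + 36) = √35 ≈ 5.9161)
K² = (√35)² = 35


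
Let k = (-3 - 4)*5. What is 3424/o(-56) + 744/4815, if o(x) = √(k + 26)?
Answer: 248/1605 - 3424*I/3 ≈ 0.15452 - 1141.3*I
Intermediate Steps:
k = -35 (k = -7*5 = -35)
o(x) = 3*I (o(x) = √(-35 + 26) = √(-9) = 3*I)
3424/o(-56) + 744/4815 = 3424/((3*I)) + 744/4815 = 3424*(-I/3) + 744*(1/4815) = -3424*I/3 + 248/1605 = 248/1605 - 3424*I/3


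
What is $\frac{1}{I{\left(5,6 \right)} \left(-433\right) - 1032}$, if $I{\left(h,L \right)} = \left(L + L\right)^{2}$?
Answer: $- \frac{1}{63384} \approx -1.5777 \cdot 10^{-5}$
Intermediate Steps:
$I{\left(h,L \right)} = 4 L^{2}$ ($I{\left(h,L \right)} = \left(2 L\right)^{2} = 4 L^{2}$)
$\frac{1}{I{\left(5,6 \right)} \left(-433\right) - 1032} = \frac{1}{4 \cdot 6^{2} \left(-433\right) - 1032} = \frac{1}{4 \cdot 36 \left(-433\right) - 1032} = \frac{1}{144 \left(-433\right) - 1032} = \frac{1}{-62352 - 1032} = \frac{1}{-63384} = - \frac{1}{63384}$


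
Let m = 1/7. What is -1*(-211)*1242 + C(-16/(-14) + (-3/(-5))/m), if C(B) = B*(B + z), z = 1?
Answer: 321067464/1225 ≈ 2.6210e+5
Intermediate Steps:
m = ⅐ ≈ 0.14286
C(B) = B*(1 + B) (C(B) = B*(B + 1) = B*(1 + B))
-1*(-211)*1242 + C(-16/(-14) + (-3/(-5))/m) = -1*(-211)*1242 + (-16/(-14) + (-3/(-5))/(⅐))*(1 + (-16/(-14) + (-3/(-5))/(⅐))) = 211*1242 + (-16*(-1/14) - 3*(-⅕)*7)*(1 + (-16*(-1/14) - 3*(-⅕)*7)) = 262062 + (8/7 + (⅗)*7)*(1 + (8/7 + (⅗)*7)) = 262062 + (8/7 + 21/5)*(1 + (8/7 + 21/5)) = 262062 + 187*(1 + 187/35)/35 = 262062 + (187/35)*(222/35) = 262062 + 41514/1225 = 321067464/1225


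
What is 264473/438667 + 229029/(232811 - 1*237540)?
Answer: -99216771526/2074456243 ≈ -47.828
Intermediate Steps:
264473/438667 + 229029/(232811 - 1*237540) = 264473*(1/438667) + 229029/(232811 - 237540) = 264473/438667 + 229029/(-4729) = 264473/438667 + 229029*(-1/4729) = 264473/438667 - 229029/4729 = -99216771526/2074456243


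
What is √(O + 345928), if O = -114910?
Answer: √231018 ≈ 480.64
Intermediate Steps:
√(O + 345928) = √(-114910 + 345928) = √231018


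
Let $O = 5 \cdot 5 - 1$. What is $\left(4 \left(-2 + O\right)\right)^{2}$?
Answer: $7744$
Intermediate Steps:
$O = 24$ ($O = 25 - 1 = 24$)
$\left(4 \left(-2 + O\right)\right)^{2} = \left(4 \left(-2 + 24\right)\right)^{2} = \left(4 \cdot 22\right)^{2} = 88^{2} = 7744$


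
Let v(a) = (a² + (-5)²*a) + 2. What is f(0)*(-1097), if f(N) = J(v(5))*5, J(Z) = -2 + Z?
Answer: -822750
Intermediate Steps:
v(a) = 2 + a² + 25*a (v(a) = (a² + 25*a) + 2 = 2 + a² + 25*a)
f(N) = 750 (f(N) = (-2 + (2 + 5² + 25*5))*5 = (-2 + (2 + 25 + 125))*5 = (-2 + 152)*5 = 150*5 = 750)
f(0)*(-1097) = 750*(-1097) = -822750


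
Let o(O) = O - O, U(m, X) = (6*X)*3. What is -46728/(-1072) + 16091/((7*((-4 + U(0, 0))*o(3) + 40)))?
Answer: 1895837/18760 ≈ 101.06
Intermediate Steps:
U(m, X) = 18*X
o(O) = 0
-46728/(-1072) + 16091/((7*((-4 + U(0, 0))*o(3) + 40))) = -46728/(-1072) + 16091/((7*((-4 + 18*0)*0 + 40))) = -46728*(-1/1072) + 16091/((7*((-4 + 0)*0 + 40))) = 5841/134 + 16091/((7*(-4*0 + 40))) = 5841/134 + 16091/((7*(0 + 40))) = 5841/134 + 16091/((7*40)) = 5841/134 + 16091/280 = 1895837/18760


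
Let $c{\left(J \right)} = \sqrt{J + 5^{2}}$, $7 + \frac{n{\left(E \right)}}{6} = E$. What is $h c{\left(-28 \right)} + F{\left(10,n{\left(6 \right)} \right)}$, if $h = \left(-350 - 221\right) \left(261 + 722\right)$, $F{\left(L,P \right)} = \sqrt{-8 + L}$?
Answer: $\sqrt{2} - 561293 i \sqrt{3} \approx 1.4142 - 9.7219 \cdot 10^{5} i$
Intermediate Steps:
$n{\left(E \right)} = -42 + 6 E$
$c{\left(J \right)} = \sqrt{25 + J}$ ($c{\left(J \right)} = \sqrt{J + 25} = \sqrt{25 + J}$)
$h = -561293$ ($h = \left(-571\right) 983 = -561293$)
$h c{\left(-28 \right)} + F{\left(10,n{\left(6 \right)} \right)} = - 561293 \sqrt{25 - 28} + \sqrt{-8 + 10} = - 561293 \sqrt{-3} + \sqrt{2} = - 561293 i \sqrt{3} + \sqrt{2} = \sqrt{2} - 561293 i \sqrt{3}$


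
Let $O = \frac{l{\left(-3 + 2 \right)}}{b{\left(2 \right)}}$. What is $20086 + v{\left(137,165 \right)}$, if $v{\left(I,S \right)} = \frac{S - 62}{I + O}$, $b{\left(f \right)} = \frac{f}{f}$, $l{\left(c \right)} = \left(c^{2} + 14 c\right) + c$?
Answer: $\frac{2470681}{123} \approx 20087.0$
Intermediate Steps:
$l{\left(c \right)} = c^{2} + 15 c$
$b{\left(f \right)} = 1$
$O = -14$ ($O = \frac{\left(-3 + 2\right) \left(15 + \left(-3 + 2\right)\right)}{1} = - (15 - 1) 1 = \left(-1\right) 14 \cdot 1 = \left(-14\right) 1 = -14$)
$v{\left(I,S \right)} = \frac{-62 + S}{-14 + I}$ ($v{\left(I,S \right)} = \frac{S - 62}{I - 14} = \frac{-62 + S}{-14 + I}$)
$20086 + v{\left(137,165 \right)} = 20086 + \frac{-62 + 165}{-14 + 137} = 20086 + \frac{1}{123} \cdot 103 = 20086 + \frac{103}{123} = \frac{2470681}{123}$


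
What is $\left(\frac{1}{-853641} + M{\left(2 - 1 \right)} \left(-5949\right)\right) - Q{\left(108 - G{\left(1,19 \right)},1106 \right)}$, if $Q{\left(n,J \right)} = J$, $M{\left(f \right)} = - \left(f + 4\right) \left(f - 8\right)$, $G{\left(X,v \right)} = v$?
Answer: $- \frac{178684987762}{853641} \approx -2.0932 \cdot 10^{5}$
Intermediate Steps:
$M{\left(f \right)} = - \left(-8 + f\right) \left(4 + f\right)$ ($M{\left(f \right)} = - \left(4 + f\right) \left(-8 + f\right) = - \left(-8 + f\right) \left(4 + f\right)$)
$\left(\frac{1}{-853641} + M{\left(2 - 1 \right)} \left(-5949\right)\right) - Q{\left(108 - G{\left(1,19 \right)},1106 \right)} = \left(\frac{1}{-853641} + \left(32 - \left(2 - 1\right)^{2} + 4 \left(2 - 1\right)\right) \left(-5949\right)\right) - 1106 = \left(- \frac{1}{853641} + \left(32 - \left(2 - 1\right)^{2} + 4 \left(2 - 1\right)\right) \left(-5949\right)\right) - 1106 = \left(- \frac{1}{853641} + \left(32 - 1^{2} + 4 \cdot 1\right) \left(-5949\right)\right) - 1106 = \left(- \frac{1}{853641} + \left(32 - 1 + 4\right) \left(-5949\right)\right) - 1106 = \left(- \frac{1}{853641} + 35 \left(-5949\right)\right) - 1106 = \left(- \frac{1}{853641} - 208215\right) - 1106 = - \frac{177740860816}{853641} - 1106 = - \frac{178684987762}{853641}$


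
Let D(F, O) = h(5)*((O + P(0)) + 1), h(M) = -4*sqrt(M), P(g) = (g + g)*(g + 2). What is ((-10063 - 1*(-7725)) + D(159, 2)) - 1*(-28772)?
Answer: 26434 - 12*sqrt(5) ≈ 26407.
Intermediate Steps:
P(g) = 2*g*(2 + g) (P(g) = (2*g)*(2 + g) = 2*g*(2 + g))
D(F, O) = -4*sqrt(5)*(1 + O) (D(F, O) = (-4*sqrt(5))*((O + 2*0*(2 + 0)) + 1) = (-4*sqrt(5))*((O + 2*0*2) + 1) = (-4*sqrt(5))*((O + 0) + 1) = (-4*sqrt(5))*(O + 1) = (-4*sqrt(5))*(1 + O) = -4*sqrt(5)*(1 + O))
((-10063 - 1*(-7725)) + D(159, 2)) - 1*(-28772) = ((-10063 - 1*(-7725)) + 4*sqrt(5)*(-1 - 1*2)) - 1*(-28772) = ((-10063 + 7725) + 4*sqrt(5)*(-1 - 2)) + 28772 = (-2338 + 4*sqrt(5)*(-3)) + 28772 = (-2338 - 12*sqrt(5)) + 28772 = 26434 - 12*sqrt(5)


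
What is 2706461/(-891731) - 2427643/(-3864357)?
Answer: -8293926990544/3445966931967 ≈ -2.4068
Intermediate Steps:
2706461/(-891731) - 2427643/(-3864357) = 2706461*(-1/891731) - 2427643*(-1/3864357) = -2706461/891731 + 2427643/3864357 = -8293926990544/3445966931967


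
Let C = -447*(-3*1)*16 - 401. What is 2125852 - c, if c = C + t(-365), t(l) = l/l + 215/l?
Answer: 153650151/73 ≈ 2.1048e+6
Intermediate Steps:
t(l) = 1 + 215/l
C = 21055 (C = -(-1341)*16 - 401 = -447*(-48) - 401 = 21456 - 401 = 21055)
c = 1537045/73 (c = 21055 + (215 - 365)/(-365) = 21055 - 1/365*(-150) = 21055 + 30/73 = 1537045/73 ≈ 21055.)
2125852 - c = 2125852 - 1*1537045/73 = 2125852 - 1537045/73 = 153650151/73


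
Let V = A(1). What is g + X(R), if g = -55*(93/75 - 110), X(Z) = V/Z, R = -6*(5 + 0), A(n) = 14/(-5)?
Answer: 448642/75 ≈ 5981.9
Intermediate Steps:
A(n) = -14/5 (A(n) = 14*(-⅕) = -14/5)
R = -30 (R = -6*5 = -30)
V = -14/5 ≈ -2.8000
X(Z) = -14/(5*Z)
g = 29909/5 (g = -55*(93*(1/75) - 110) = -55*(31/25 - 110) = -55*(-2719/25) = 29909/5 ≈ 5981.8)
g + X(R) = 29909/5 - 14/5/(-30) = 29909/5 - 14/5*(-1/30) = 29909/5 + 7/75 = 448642/75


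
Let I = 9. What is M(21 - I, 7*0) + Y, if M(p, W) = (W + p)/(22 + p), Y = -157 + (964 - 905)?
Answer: -1660/17 ≈ -97.647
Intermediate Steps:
Y = -98 (Y = -157 + 59 = -98)
M(p, W) = (W + p)/(22 + p)
M(21 - I, 7*0) + Y = (7*0 + (21 - 1*9))/(22 + (21 - 1*9)) - 98 = (0 + (21 - 9))/(22 + (21 - 9)) - 98 = (0 + 12)/(22 + 12) - 98 = 12/34 - 98 = (1/34)*12 - 98 = 6/17 - 98 = -1660/17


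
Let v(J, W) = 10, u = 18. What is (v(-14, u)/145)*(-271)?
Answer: -542/29 ≈ -18.690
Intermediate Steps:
(v(-14, u)/145)*(-271) = (10/145)*(-271) = (10*(1/145))*(-271) = (2/29)*(-271) = -542/29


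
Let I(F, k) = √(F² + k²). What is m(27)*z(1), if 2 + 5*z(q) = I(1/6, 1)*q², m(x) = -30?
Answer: 12 - √37 ≈ 5.9172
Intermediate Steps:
z(q) = -⅖ + √37*q²/30 (z(q) = -⅖ + (√((1/6)² + 1²)*q²)/5 = -⅖ + (√((⅙)² + 1)*q²)/5 = -⅖ + (√(1/36 + 1)*q²)/5 = -⅖ + (√(37/36)*q²)/5 = -⅖ + ((√37/6)*q²)/5 = -⅖ + (√37*q²/6)/5 = -⅖ + √37*q²/30)
m(27)*z(1) = -30*(-⅖ + (1/30)*√37*1²) = -30*(-⅖ + (1/30)*√37*1) = -30*(-⅖ + √37/30) = 12 - √37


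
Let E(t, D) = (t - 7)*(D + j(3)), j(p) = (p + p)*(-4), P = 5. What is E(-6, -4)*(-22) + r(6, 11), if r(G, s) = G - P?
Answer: -8007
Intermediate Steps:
r(G, s) = -5 + G (r(G, s) = G - 1*5 = G - 5 = -5 + G)
j(p) = -8*p (j(p) = (2*p)*(-4) = -8*p)
E(t, D) = (-24 + D)*(-7 + t) (E(t, D) = (t - 7)*(D - 8*3) = (-7 + t)*(D - 24) = (-7 + t)*(-24 + D) = (-24 + D)*(-7 + t))
E(-6, -4)*(-22) + r(6, 11) = (168 - 24*(-6) - 7*(-4) - 4*(-6))*(-22) + (-5 + 6) = (168 + 144 + 28 + 24)*(-22) + 1 = 364*(-22) + 1 = -8008 + 1 = -8007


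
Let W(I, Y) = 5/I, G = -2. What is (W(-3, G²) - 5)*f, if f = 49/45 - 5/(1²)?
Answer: 704/27 ≈ 26.074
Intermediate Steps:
f = -176/45 (f = 49*(1/45) - 5/1 = 49/45 - 5*1 = 49/45 - 5 = -176/45 ≈ -3.9111)
(W(-3, G²) - 5)*f = (5/(-3) - 5)*(-176/45) = (5*(-⅓) - 5)*(-176/45) = (-5/3 - 5)*(-176/45) = -20/3*(-176/45) = 704/27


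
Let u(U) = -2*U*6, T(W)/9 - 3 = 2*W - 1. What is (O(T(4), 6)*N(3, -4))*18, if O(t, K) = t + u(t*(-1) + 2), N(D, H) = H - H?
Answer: 0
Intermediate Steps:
N(D, H) = 0
T(W) = 18 + 18*W (T(W) = 27 + 9*(2*W - 1) = 27 + 9*(-1 + 2*W) = 27 + (-9 + 18*W) = 18 + 18*W)
u(U) = -12*U
O(t, K) = -24 + 13*t (O(t, K) = t - 12*(t*(-1) + 2) = t - 12*(-t + 2) = t - 12*(2 - t) = t + (-24 + 12*t) = -24 + 13*t)
(O(T(4), 6)*N(3, -4))*18 = ((-24 + 13*(18 + 18*4))*0)*18 = ((-24 + 13*(18 + 72))*0)*18 = ((-24 + 13*90)*0)*18 = ((-24 + 1170)*0)*18 = (1146*0)*18 = 0*18 = 0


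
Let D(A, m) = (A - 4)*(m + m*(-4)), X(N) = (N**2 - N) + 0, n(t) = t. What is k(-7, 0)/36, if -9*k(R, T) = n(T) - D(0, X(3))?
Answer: 2/9 ≈ 0.22222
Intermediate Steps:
X(N) = N**2 - N
D(A, m) = -3*m*(-4 + A) (D(A, m) = (-4 + A)*(m - 4*m) = (-4 + A)*(-3*m) = -3*m*(-4 + A))
k(R, T) = 8 - T/9 (k(R, T) = -(T - 3*3*(-1 + 3)*(4 - 1*0))/9 = -(T - 3*3*2*(4 + 0))/9 = -(T - 3*6*4)/9 = -(T - 1*72)/9 = -(T - 72)/9 = -(-72 + T)/9 = 8 - T/9)
k(-7, 0)/36 = (8 - 1/9*0)/36 = (8 + 0)/36 = (1/36)*8 = 2/9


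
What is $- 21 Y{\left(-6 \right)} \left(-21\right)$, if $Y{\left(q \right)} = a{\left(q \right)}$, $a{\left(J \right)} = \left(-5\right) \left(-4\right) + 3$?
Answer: $10143$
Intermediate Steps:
$a{\left(J \right)} = 23$ ($a{\left(J \right)} = 20 + 3 = 23$)
$Y{\left(q \right)} = 23$
$- 21 Y{\left(-6 \right)} \left(-21\right) = \left(-21\right) 23 \left(-21\right) = \left(-483\right) \left(-21\right) = 10143$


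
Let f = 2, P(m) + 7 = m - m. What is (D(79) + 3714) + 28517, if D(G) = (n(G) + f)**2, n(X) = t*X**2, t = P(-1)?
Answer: 1908411456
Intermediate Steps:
P(m) = -7 (P(m) = -7 + (m - m) = -7 + 0 = -7)
t = -7
n(X) = -7*X**2
D(G) = (2 - 7*G**2)**2 (D(G) = (-7*G**2 + 2)**2 = (2 - 7*G**2)**2)
(D(79) + 3714) + 28517 = ((-2 + 7*79**2)**2 + 3714) + 28517 = ((-2 + 7*6241)**2 + 3714) + 28517 = ((-2 + 43687)**2 + 3714) + 28517 = (43685**2 + 3714) + 28517 = (1908379225 + 3714) + 28517 = 1908382939 + 28517 = 1908411456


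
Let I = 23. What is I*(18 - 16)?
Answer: 46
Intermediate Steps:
I*(18 - 16) = 23*(18 - 16) = 23*2 = 46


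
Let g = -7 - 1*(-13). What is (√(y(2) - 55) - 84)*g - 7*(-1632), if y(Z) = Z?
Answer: 10920 + 6*I*√53 ≈ 10920.0 + 43.681*I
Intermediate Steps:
g = 6 (g = -7 + 13 = 6)
(√(y(2) - 55) - 84)*g - 7*(-1632) = (√(2 - 55) - 84)*6 - 7*(-1632) = (√(-53) - 84)*6 + 11424 = (I*√53 - 84)*6 + 11424 = (-84 + I*√53)*6 + 11424 = (-504 + 6*I*√53) + 11424 = 10920 + 6*I*√53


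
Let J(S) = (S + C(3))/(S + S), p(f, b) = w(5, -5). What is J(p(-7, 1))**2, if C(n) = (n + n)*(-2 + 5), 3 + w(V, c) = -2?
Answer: 169/100 ≈ 1.6900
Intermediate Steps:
w(V, c) = -5 (w(V, c) = -3 - 2 = -5)
p(f, b) = -5
C(n) = 6*n (C(n) = (2*n)*3 = 6*n)
J(S) = (18 + S)/(2*S) (J(S) = (S + 6*3)/(S + S) = (S + 18)/((2*S)) = (18 + S)*(1/(2*S)) = (18 + S)/(2*S))
J(p(-7, 1))**2 = ((1/2)*(18 - 5)/(-5))**2 = ((1/2)*(-1/5)*13)**2 = (-13/10)**2 = 169/100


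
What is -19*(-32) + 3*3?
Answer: 617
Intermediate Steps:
-19*(-32) + 3*3 = 608 + 9 = 617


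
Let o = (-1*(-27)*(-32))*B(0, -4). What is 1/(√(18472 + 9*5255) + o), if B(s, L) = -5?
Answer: 4320/18596633 - √65767/18596633 ≈ 0.00021851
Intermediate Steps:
o = 4320 (o = (-1*(-27)*(-32))*(-5) = (27*(-32))*(-5) = -864*(-5) = 4320)
1/(√(18472 + 9*5255) + o) = 1/(√(18472 + 9*5255) + 4320) = 1/(√(18472 + 47295) + 4320) = 1/(√65767 + 4320) = 1/(4320 + √65767)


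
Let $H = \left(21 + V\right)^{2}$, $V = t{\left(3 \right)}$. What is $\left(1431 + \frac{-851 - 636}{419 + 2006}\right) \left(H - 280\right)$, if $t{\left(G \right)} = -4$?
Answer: $\frac{31218192}{2425} \approx 12873.0$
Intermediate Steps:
$V = -4$
$H = 289$ ($H = \left(21 - 4\right)^{2} = 17^{2} = 289$)
$\left(1431 + \frac{-851 - 636}{419 + 2006}\right) \left(H - 280\right) = \left(1431 + \frac{-851 - 636}{419 + 2006}\right) \left(289 - 280\right) = \left(1431 - \frac{1487}{2425}\right) 9 = \frac{3468688}{2425} \cdot 9 = \frac{31218192}{2425}$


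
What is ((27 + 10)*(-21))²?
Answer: 603729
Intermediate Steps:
((27 + 10)*(-21))² = (37*(-21))² = (-777)² = 603729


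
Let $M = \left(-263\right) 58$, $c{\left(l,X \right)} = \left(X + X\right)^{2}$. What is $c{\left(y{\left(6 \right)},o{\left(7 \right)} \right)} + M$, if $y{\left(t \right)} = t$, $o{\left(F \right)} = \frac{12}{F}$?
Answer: $- \frac{746870}{49} \approx -15242.0$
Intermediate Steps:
$c{\left(l,X \right)} = 4 X^{2}$ ($c{\left(l,X \right)} = \left(2 X\right)^{2} = 4 X^{2}$)
$M = -15254$
$c{\left(y{\left(6 \right)},o{\left(7 \right)} \right)} + M = 4 \left(\frac{12}{7}\right)^{2} - 15254 = 4 \cdot \frac{144}{49} - 15254 = \frac{576}{49} - 15254 = - \frac{746870}{49}$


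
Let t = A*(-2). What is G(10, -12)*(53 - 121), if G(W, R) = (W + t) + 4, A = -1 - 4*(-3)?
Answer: 544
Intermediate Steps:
A = 11 (A = -1 + 12 = 11)
t = -22 (t = 11*(-2) = -22)
G(W, R) = -18 + W (G(W, R) = (W - 22) + 4 = (-22 + W) + 4 = -18 + W)
G(10, -12)*(53 - 121) = (-18 + 10)*(53 - 121) = -8*(-68) = 544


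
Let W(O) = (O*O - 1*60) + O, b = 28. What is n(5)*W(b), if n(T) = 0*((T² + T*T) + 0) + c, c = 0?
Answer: 0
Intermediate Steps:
W(O) = -60 + O + O² (W(O) = (O² - 60) + O = (-60 + O²) + O = -60 + O + O²)
n(T) = 0 (n(T) = 0*((T² + T*T) + 0) + 0 = 0*((T² + T²) + 0) + 0 = 0*(2*T² + 0) + 0 = 0*(2*T²) + 0 = 0 + 0 = 0)
n(5)*W(b) = 0*(-60 + 28 + 28²) = 0*(-60 + 28 + 784) = 0*752 = 0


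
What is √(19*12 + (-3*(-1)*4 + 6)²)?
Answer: 2*√138 ≈ 23.495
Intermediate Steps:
√(19*12 + (-3*(-1)*4 + 6)²) = √(228 + (3*4 + 6)²) = √(228 + (12 + 6)²) = √(228 + 18²) = √(228 + 324) = √552 = 2*√138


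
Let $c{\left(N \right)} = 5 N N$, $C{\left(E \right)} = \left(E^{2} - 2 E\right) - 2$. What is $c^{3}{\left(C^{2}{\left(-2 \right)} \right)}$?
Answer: $272097792000$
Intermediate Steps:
$C{\left(E \right)} = -2 + E^{2} - 2 E$
$c{\left(N \right)} = 5 N^{2}$
$c^{3}{\left(C^{2}{\left(-2 \right)} \right)} = \left(5 \left(\left(-2 + \left(-2\right)^{2} - -4\right)^{2}\right)^{2}\right)^{3} = \left(5 \left(\left(-2 + 4 + 4\right)^{2}\right)^{2}\right)^{3} = \left(5 \left(6^{2}\right)^{2}\right)^{3} = \left(5 \cdot 36^{2}\right)^{3} = \left(5 \cdot 1296\right)^{3} = 6480^{3} = 272097792000$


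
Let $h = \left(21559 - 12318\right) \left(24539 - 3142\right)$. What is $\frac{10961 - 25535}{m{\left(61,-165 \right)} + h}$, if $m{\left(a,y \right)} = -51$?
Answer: $- \frac{7287}{98864813} \approx -7.3707 \cdot 10^{-5}$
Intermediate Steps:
$h = 197729677$ ($h = 9241 \cdot 21397 = 197729677$)
$\frac{10961 - 25535}{m{\left(61,-165 \right)} + h} = \frac{10961 - 25535}{-51 + 197729677} = - \frac{14574}{197729626} = \left(-14574\right) \frac{1}{197729626} = - \frac{7287}{98864813}$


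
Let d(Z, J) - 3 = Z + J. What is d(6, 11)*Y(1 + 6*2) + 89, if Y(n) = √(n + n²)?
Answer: 89 + 20*√182 ≈ 358.81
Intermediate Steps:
d(Z, J) = 3 + J + Z (d(Z, J) = 3 + (Z + J) = 3 + (J + Z) = 3 + J + Z)
d(6, 11)*Y(1 + 6*2) + 89 = (3 + 11 + 6)*√((1 + 6*2)*(1 + (1 + 6*2))) + 89 = 20*√((1 + 12)*(1 + (1 + 12))) + 89 = 20*√(13*(1 + 13)) + 89 = 20*√(13*14) + 89 = 20*√182 + 89 = 89 + 20*√182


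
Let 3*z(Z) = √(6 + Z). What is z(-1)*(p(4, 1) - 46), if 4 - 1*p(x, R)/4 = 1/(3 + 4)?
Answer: -214*√5/21 ≈ -22.787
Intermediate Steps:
p(x, R) = 108/7 (p(x, R) = 16 - 4/(3 + 4) = 16 - 4/7 = 108/7)
z(Z) = √(6 + Z)/3
z(-1)*(p(4, 1) - 46) = (√(6 - 1)/3)*(108/7 - 46) = (√5/3)*(-214/7) = -214*√5/21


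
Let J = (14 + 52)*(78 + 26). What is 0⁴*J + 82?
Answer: 82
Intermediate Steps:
J = 6864 (J = 66*104 = 6864)
0⁴*J + 82 = 0⁴*6864 + 82 = 0*6864 + 82 = 0 + 82 = 82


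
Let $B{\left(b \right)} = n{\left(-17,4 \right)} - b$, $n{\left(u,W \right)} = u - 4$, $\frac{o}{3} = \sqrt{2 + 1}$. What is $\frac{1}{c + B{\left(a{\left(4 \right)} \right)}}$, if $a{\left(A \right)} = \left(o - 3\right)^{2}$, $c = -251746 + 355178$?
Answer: $\frac{103375}{10686389653} - \frac{18 \sqrt{3}}{10686389653} \approx 9.6706 \cdot 10^{-6}$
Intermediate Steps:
$o = 3 \sqrt{3}$ ($o = 3 \sqrt{2 + 1} = 3 \sqrt{3} \approx 5.1962$)
$c = 103432$
$a{\left(A \right)} = \left(-3 + 3 \sqrt{3}\right)^{2}$ ($a{\left(A \right)} = \left(3 \sqrt{3} - 3\right)^{2} = \left(-3 + 3 \sqrt{3}\right)^{2}$)
$n{\left(u,W \right)} = -4 + u$ ($n{\left(u,W \right)} = u - 4 = -4 + u$)
$B{\left(b \right)} = -21 - b$ ($B{\left(b \right)} = \left(-4 - 17\right) - b = -21 - b$)
$\frac{1}{c + B{\left(a{\left(4 \right)} \right)}} = \frac{1}{103432 - \left(57 - 18 \sqrt{3}\right)} = \frac{1}{103375 + 18 \sqrt{3}}$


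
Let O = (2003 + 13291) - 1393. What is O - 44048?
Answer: -30147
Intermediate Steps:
O = 13901 (O = 15294 - 1393 = 13901)
O - 44048 = 13901 - 44048 = -30147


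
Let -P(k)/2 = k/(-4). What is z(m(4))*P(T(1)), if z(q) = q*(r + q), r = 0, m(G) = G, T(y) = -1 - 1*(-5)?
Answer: 32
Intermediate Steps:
T(y) = 4 (T(y) = -1 + 5 = 4)
z(q) = q² (z(q) = q*(0 + q) = q*q = q²)
P(k) = k/2 (P(k) = -2*k/(-4) = -2*k*(-1)/4 = -(-1)*k/2 = k/2)
z(m(4))*P(T(1)) = 4²*((½)*4) = 16*2 = 32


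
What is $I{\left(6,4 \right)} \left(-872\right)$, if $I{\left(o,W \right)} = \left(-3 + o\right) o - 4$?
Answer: $-12208$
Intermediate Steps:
$I{\left(o,W \right)} = -4 + o \left(-3 + o\right)$ ($I{\left(o,W \right)} = o \left(-3 + o\right) - 4 = -4 + o \left(-3 + o\right)$)
$I{\left(6,4 \right)} \left(-872\right) = \left(-4 + 6^{2} - 18\right) \left(-872\right) = \left(-4 + 36 - 18\right) \left(-872\right) = 14 \left(-872\right) = -12208$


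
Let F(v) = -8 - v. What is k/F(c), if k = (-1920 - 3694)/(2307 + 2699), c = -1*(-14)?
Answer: 2807/55066 ≈ 0.050975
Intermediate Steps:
c = 14
k = -2807/2503 (k = -5614/5006 = -5614*1/5006 = -2807/2503 ≈ -1.1215)
k/F(c) = -2807/(2503*(-8 - 1*14)) = -2807/(2503*(-8 - 14)) = -2807/2503/(-22) = -2807/2503*(-1/22) = 2807/55066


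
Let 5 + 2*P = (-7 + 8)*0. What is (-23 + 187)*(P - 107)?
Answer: -17958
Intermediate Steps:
P = -5/2 (P = -5/2 + ((-7 + 8)*0)/2 = -5/2 + (1*0)/2 = -5/2 + (1/2)*0 = -5/2 + 0 = -5/2 ≈ -2.5000)
(-23 + 187)*(P - 107) = (-23 + 187)*(-5/2 - 107) = 164*(-219/2) = -17958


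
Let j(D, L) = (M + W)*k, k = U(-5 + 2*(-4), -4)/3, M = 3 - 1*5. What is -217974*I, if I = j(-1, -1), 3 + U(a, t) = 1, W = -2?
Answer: -581264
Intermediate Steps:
M = -2 (M = 3 - 5 = -2)
U(a, t) = -2 (U(a, t) = -3 + 1 = -2)
k = -⅔ (k = -2/3 = -2*⅓ = -⅔ ≈ -0.66667)
j(D, L) = 8/3 (j(D, L) = (-2 - 2)*(-⅔) = -4*(-⅔) = 8/3)
I = 8/3 ≈ 2.6667
-217974*I = -217974*8/3 = -581264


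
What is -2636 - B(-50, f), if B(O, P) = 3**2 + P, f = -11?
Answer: -2634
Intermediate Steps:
B(O, P) = 9 + P
-2636 - B(-50, f) = -2636 - (9 - 11) = -2636 - 1*(-2) = -2636 + 2 = -2634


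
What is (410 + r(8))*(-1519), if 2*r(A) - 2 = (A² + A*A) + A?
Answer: -727601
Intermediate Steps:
r(A) = 1 + A² + A/2 (r(A) = 1 + ((A² + A*A) + A)/2 = 1 + ((A² + A²) + A)/2 = 1 + (2*A² + A)/2 = 1 + (A + 2*A²)/2 = 1 + (A² + A/2) = 1 + A² + A/2)
(410 + r(8))*(-1519) = (410 + (1 + 8² + (½)*8))*(-1519) = (410 + (1 + 64 + 4))*(-1519) = (410 + 69)*(-1519) = 479*(-1519) = -727601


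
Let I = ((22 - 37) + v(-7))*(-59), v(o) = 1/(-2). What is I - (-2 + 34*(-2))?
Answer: 1969/2 ≈ 984.50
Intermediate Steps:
v(o) = -½
I = 1829/2 (I = ((22 - 37) - ½)*(-59) = (-15 - ½)*(-59) = -31/2*(-59) = 1829/2 ≈ 914.50)
I - (-2 + 34*(-2)) = 1829/2 - (-2 + 34*(-2)) = 1829/2 - (-2 - 68) = 1829/2 - 1*(-70) = 1829/2 + 70 = 1969/2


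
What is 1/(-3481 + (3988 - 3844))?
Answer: -1/3337 ≈ -0.00029967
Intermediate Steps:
1/(-3481 + (3988 - 3844)) = 1/(-3481 + 144) = 1/(-3337) = -1/3337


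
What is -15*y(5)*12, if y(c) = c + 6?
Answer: -1980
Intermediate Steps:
y(c) = 6 + c
-15*y(5)*12 = -15*(6 + 5)*12 = -15*11*12 = -165*12 = -1980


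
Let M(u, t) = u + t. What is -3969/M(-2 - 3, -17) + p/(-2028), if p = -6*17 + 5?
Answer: 4025633/22308 ≈ 180.46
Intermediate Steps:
p = -97 (p = -102 + 5 = -97)
M(u, t) = t + u
-3969/M(-2 - 3, -17) + p/(-2028) = -3969/(-17 + (-2 - 3)) - 97/(-2028) = -3969/(-17 - 5) - 97*(-1/2028) = -3969/(-22) + 97/2028 = -3969*(-1/22) + 97/2028 = 3969/22 + 97/2028 = 4025633/22308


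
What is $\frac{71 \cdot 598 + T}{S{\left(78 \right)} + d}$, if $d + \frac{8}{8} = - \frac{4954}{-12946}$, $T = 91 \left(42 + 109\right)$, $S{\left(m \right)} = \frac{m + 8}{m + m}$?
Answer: $- \frac{28374537906}{33349} \approx -8.5084 \cdot 10^{5}$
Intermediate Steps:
$S{\left(m \right)} = \frac{8 + m}{2 m}$
$T = 13741$ ($T = 91 \cdot 151 = 13741$)
$d = - \frac{3996}{6473}$ ($d = -1 - \frac{4954}{-12946} = -1 - - \frac{2477}{6473} = -1 + \frac{2477}{6473} = - \frac{3996}{6473} \approx -0.61733$)
$\frac{71 \cdot 598 + T}{S{\left(78 \right)} + d} = \frac{71 \cdot 598 + 13741}{\frac{8 + 78}{2 \cdot 78} - \frac{3996}{6473}} = \frac{42458 + 13741}{\frac{1}{2} \cdot \frac{1}{78} \cdot 86 - \frac{3996}{6473}} = \frac{56199}{\frac{43}{78} - \frac{3996}{6473}} = \frac{56199}{- \frac{33349}{504894}} = 56199 \left(- \frac{504894}{33349}\right) = - \frac{28374537906}{33349}$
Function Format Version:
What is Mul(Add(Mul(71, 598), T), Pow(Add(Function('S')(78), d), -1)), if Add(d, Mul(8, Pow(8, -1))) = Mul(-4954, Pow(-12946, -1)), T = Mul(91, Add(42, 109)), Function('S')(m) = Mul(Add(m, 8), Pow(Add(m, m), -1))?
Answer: Rational(-28374537906, 33349) ≈ -8.5084e+5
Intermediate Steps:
Function('S')(m) = Mul(Rational(1, 2), Pow(m, -1), Add(8, m)) (Function('S')(m) = Mul(Add(8, m), Pow(Mul(2, m), -1)) = Mul(Add(8, m), Mul(Rational(1, 2), Pow(m, -1))) = Mul(Rational(1, 2), Pow(m, -1), Add(8, m)))
T = 13741 (T = Mul(91, 151) = 13741)
d = Rational(-3996, 6473) (d = Add(-1, Mul(-4954, Pow(-12946, -1))) = Add(-1, Mul(-4954, Rational(-1, 12946))) = Add(-1, Rational(2477, 6473)) = Rational(-3996, 6473) ≈ -0.61733)
Mul(Add(Mul(71, 598), T), Pow(Add(Function('S')(78), d), -1)) = Mul(Add(Mul(71, 598), 13741), Pow(Add(Mul(Rational(1, 2), Pow(78, -1), Add(8, 78)), Rational(-3996, 6473)), -1)) = Mul(Add(42458, 13741), Pow(Add(Mul(Rational(1, 2), Rational(1, 78), 86), Rational(-3996, 6473)), -1)) = Mul(56199, Pow(Add(Rational(43, 78), Rational(-3996, 6473)), -1)) = Mul(56199, Pow(Rational(-33349, 504894), -1)) = Mul(56199, Rational(-504894, 33349)) = Rational(-28374537906, 33349)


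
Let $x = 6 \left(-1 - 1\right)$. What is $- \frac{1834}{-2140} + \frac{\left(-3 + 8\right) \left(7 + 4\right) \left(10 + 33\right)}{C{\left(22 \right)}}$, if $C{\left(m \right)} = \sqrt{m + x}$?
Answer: $\frac{917}{1070} + \frac{473 \sqrt{10}}{2} \approx 748.74$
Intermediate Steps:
$x = -12$ ($x = 6 \left(-2\right) = -12$)
$C{\left(m \right)} = \sqrt{-12 + m}$ ($C{\left(m \right)} = \sqrt{m - 12} = \sqrt{-12 + m}$)
$- \frac{1834}{-2140} + \frac{\left(-3 + 8\right) \left(7 + 4\right) \left(10 + 33\right)}{C{\left(22 \right)}} = - \frac{1834}{-2140} + \frac{\left(-3 + 8\right) \left(7 + 4\right) \left(10 + 33\right)}{\sqrt{-12 + 22}} = \left(-1834\right) \left(- \frac{1}{2140}\right) + \frac{5 \cdot 11 \cdot 43}{\sqrt{10}} = \frac{917}{1070} + 55 \cdot 43 \frac{\sqrt{10}}{10} = \frac{917}{1070} + 2365 \frac{\sqrt{10}}{10} = \frac{917}{1070} + \frac{473 \sqrt{10}}{2}$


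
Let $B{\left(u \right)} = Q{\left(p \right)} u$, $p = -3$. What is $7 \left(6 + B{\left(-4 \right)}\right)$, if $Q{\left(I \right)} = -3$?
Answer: $126$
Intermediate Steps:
$B{\left(u \right)} = - 3 u$
$7 \left(6 + B{\left(-4 \right)}\right) = 7 \left(6 - -12\right) = 7 \left(6 + 12\right) = 7 \cdot 18 = 126$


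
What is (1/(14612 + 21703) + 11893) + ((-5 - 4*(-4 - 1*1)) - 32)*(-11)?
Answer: 438685201/36315 ≈ 12080.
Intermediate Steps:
(1/(14612 + 21703) + 11893) + ((-5 - 4*(-4 - 1*1)) - 32)*(-11) = (1/36315 + 11893) + ((-5 - 4*(-4 - 1)) - 32)*(-11) = (1/36315 + 11893) + ((-5 - 4*(-5)) - 32)*(-11) = 431894296/36315 + ((-5 + 20) - 32)*(-11) = 431894296/36315 + (15 - 32)*(-11) = 431894296/36315 - 17*(-11) = 431894296/36315 + 187 = 438685201/36315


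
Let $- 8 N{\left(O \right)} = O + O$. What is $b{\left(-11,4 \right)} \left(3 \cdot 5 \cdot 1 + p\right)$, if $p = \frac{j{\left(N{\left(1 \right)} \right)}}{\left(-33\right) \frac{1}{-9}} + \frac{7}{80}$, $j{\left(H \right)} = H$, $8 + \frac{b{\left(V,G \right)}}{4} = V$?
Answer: $- \frac{251123}{220} \approx -1141.5$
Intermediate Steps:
$b{\left(V,G \right)} = -32 + 4 V$
$N{\left(O \right)} = - \frac{O}{4}$ ($N{\left(O \right)} = - \frac{O + O}{8} = - \frac{2 O}{8} = - \frac{O}{4}$)
$p = \frac{17}{880}$ ($p = \frac{\left(- \frac{1}{4}\right) 1}{\left(-33\right) \frac{1}{-9}} + \frac{7}{80} = - \frac{1}{4 \left(\left(-33\right) \left(- \frac{1}{9}\right)\right)} + 7 \cdot \frac{1}{80} = - \frac{1}{4 \cdot \frac{11}{3}} + \frac{7}{80} = \left(- \frac{1}{4}\right) \frac{3}{11} + \frac{7}{80} = - \frac{3}{44} + \frac{7}{80} = \frac{17}{880} \approx 0.019318$)
$b{\left(-11,4 \right)} \left(3 \cdot 5 \cdot 1 + p\right) = \left(-32 + 4 \left(-11\right)\right) \left(3 \cdot 5 \cdot 1 + \frac{17}{880}\right) = \left(-32 - 44\right) \left(15 \cdot 1 + \frac{17}{880}\right) = - 76 \left(15 + \frac{17}{880}\right) = \left(-76\right) \frac{13217}{880} = - \frac{251123}{220}$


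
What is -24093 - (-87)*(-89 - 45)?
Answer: -35751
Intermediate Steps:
-24093 - (-87)*(-89 - 45) = -24093 - (-87)*(-134) = -24093 - 1*11658 = -24093 - 11658 = -35751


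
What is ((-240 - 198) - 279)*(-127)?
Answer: 91059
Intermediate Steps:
((-240 - 198) - 279)*(-127) = (-438 - 279)*(-127) = -717*(-127) = 91059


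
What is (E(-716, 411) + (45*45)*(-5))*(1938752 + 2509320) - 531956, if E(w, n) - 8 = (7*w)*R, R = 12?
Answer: -312526518748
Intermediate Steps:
E(w, n) = 8 + 84*w (E(w, n) = 8 + (7*w)*12 = 8 + 84*w)
(E(-716, 411) + (45*45)*(-5))*(1938752 + 2509320) - 531956 = ((8 + 84*(-716)) + (45*45)*(-5))*(1938752 + 2509320) - 531956 = ((8 - 60144) + 2025*(-5))*4448072 - 531956 = (-60136 - 10125)*4448072 - 531956 = -70261*4448072 - 531956 = -312525986792 - 531956 = -312526518748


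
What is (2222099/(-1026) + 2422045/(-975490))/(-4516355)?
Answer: 108506018584/226010313828135 ≈ 0.00048009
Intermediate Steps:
(2222099/(-1026) + 2422045/(-975490))/(-4516355) = (2222099*(-1/1026) + 2422045*(-1/975490))*(-1/4516355) = (-2222099/1026 - 484409/195098)*(-1/4516355) = -108506018584/50042637*(-1/4516355) = 108506018584/226010313828135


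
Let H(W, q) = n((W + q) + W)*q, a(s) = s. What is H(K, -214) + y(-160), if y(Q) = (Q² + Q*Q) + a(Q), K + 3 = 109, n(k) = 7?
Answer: 49542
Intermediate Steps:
K = 106 (K = -3 + 109 = 106)
y(Q) = Q + 2*Q² (y(Q) = (Q² + Q*Q) + Q = (Q² + Q²) + Q = 2*Q² + Q = Q + 2*Q²)
H(W, q) = 7*q
H(K, -214) + y(-160) = 7*(-214) - 160*(1 + 2*(-160)) = -1498 - 160*(1 - 320) = -1498 - 160*(-319) = -1498 + 51040 = 49542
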